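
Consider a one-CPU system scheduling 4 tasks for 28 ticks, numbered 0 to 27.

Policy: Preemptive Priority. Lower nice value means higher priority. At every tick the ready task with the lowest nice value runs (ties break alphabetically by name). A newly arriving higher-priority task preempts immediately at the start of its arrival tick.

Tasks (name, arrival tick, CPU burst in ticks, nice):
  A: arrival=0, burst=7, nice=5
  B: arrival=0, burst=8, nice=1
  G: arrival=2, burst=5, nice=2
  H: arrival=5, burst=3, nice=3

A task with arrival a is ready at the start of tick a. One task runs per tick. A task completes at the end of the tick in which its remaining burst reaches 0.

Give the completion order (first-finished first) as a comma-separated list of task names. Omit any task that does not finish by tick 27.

t=0: ready={A,B} → run B
t=1: ready={A,B} → run B
t=2: ready={A,B,G} → run B
t=3: ready={A,B,G} → run B
t=4: ready={A,B,G} → run B
t=5: ready={A,B,G,H} → run B
t=6: ready={A,B,G,H} → run B
t=7: ready={A,B,G,H} → run B
t=8: ready={A,G,H} → run G
t=9: ready={A,G,H} → run G
t=10: ready={A,G,H} → run G
t=11: ready={A,G,H} → run G
t=12: ready={A,G,H} → run G
t=13: ready={A,H} → run H
t=14: ready={A,H} → run H
t=15: ready={A,H} → run H
t=16: ready={A} → run A
t=17: ready={A} → run A
t=18: ready={A} → run A
t=19: ready={A} → run A
t=20: ready={A} → run A
t=21: ready={A} → run A
t=22: ready={A} → run A
t=23: (idle)
t=24: (idle)
t=25: (idle)
t=26: (idle)
t=27: (idle)

completion order = B, G, H, A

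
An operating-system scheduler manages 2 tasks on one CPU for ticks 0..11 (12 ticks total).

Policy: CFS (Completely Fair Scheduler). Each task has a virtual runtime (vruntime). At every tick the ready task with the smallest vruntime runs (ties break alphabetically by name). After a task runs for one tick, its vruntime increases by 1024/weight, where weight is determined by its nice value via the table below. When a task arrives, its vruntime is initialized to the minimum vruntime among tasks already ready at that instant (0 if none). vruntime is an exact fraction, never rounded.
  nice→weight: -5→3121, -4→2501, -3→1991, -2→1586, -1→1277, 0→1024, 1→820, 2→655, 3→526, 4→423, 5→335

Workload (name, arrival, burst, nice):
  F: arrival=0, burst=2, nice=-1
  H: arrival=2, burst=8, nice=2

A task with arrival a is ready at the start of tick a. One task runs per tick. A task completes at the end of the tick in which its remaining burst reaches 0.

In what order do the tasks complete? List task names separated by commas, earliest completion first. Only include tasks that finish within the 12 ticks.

t=0: vr[F=0] → run F
t=1: vr[F=1024/1277] → run F
t=2: vr[H=0] → run H
t=3: vr[H=1024/655] → run H
t=4: vr[H=2048/655] → run H
t=5: vr[H=3072/655] → run H
t=6: vr[H=4096/655] → run H
t=7: vr[H=1024/131] → run H
t=8: vr[H=6144/655] → run H
t=9: vr[H=7168/655] → run H
t=10: (idle)
t=11: (idle)

completion order = F, H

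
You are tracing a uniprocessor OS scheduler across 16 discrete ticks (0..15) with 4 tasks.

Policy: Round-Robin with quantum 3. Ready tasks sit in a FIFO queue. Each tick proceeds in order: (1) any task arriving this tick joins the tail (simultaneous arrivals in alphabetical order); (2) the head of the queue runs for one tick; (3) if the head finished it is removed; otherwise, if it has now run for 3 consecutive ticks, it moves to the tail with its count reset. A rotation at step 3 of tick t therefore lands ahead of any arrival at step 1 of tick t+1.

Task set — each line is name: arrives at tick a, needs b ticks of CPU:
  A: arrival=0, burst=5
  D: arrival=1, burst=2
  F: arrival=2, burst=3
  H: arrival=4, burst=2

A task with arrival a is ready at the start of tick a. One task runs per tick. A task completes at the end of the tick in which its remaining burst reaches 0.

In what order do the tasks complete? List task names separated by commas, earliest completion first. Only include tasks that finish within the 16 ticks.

completion order = D, F, A, H

t=0: queue=[A] q_used=0 → run A
t=1: queue=[A,D] q_used=1 → run A
t=2: queue=[A,D,F] q_used=2 → run A
t=3: queue=[D,F,A] q_used=0 → run D
t=4: queue=[D,F,A,H] q_used=1 → run D
t=5: queue=[F,A,H] q_used=0 → run F
t=6: queue=[F,A,H] q_used=1 → run F
t=7: queue=[F,A,H] q_used=2 → run F
t=8: queue=[A,H] q_used=0 → run A
t=9: queue=[A,H] q_used=1 → run A
t=10: queue=[H] q_used=0 → run H
t=11: queue=[H] q_used=1 → run H
t=12: (idle)
t=13: (idle)
t=14: (idle)
t=15: (idle)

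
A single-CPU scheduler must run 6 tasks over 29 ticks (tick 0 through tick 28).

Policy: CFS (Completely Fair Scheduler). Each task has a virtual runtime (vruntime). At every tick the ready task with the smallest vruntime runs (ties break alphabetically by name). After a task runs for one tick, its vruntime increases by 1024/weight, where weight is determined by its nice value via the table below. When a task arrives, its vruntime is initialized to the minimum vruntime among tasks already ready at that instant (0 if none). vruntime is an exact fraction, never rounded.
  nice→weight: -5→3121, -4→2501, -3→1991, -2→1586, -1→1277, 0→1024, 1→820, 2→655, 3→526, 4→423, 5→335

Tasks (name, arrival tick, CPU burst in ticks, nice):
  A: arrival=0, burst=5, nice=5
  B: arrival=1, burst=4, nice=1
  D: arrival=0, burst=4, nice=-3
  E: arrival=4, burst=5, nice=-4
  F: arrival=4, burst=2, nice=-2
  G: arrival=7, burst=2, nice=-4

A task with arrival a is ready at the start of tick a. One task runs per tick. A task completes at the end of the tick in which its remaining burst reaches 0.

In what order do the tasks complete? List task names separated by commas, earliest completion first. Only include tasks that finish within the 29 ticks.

t=0: vr[A=0 D=0] → run A
t=1: vr[A=1024/335 B=0 D=0] → run B
t=2: vr[A=1024/335 B=256/205 D=0] → run D
t=3: vr[A=1024/335 B=256/205 D=1024/1991] → run D
t=4: vr[A=1024/335 B=256/205 D=2048/1991 E=2048/1991 F=2048/1991] → run D
t=5: vr[A=1024/335 B=256/205 D=3072/1991 E=2048/1991 F=2048/1991] → run E
t=6: vr[A=1024/335 B=256/205 D=3072/1991 E=7160832/4979491 F=2048/1991] → run F
t=7: vr[A=1024/335 B=256/205 D=3072/1991 E=7160832/4979491 F=2643456/1578863 G=256/205] → run B
t=8: vr[A=1024/335 B=512/205 D=3072/1991 E=7160832/4979491 F=2643456/1578863 G=256/205] → run G
t=9: vr[A=1024/335 B=512/205 D=3072/1991 E=7160832/4979491 F=2643456/1578863 G=20736/12505] → run E
t=10: vr[A=1024/335 B=512/205 D=3072/1991 E=9199616/4979491 F=2643456/1578863 G=20736/12505] → run D
t=11: vr[A=1024/335 B=512/205 E=9199616/4979491 F=2643456/1578863 G=20736/12505] → run G
t=12: vr[A=1024/335 B=512/205 E=9199616/4979491 F=2643456/1578863] → run F
t=13: vr[A=1024/335 B=512/205 E=9199616/4979491] → run E
t=14: vr[A=1024/335 B=512/205 E=11238400/4979491] → run E
t=15: vr[A=1024/335 B=512/205 E=13277184/4979491] → run B
t=16: vr[A=1024/335 B=768/205 E=13277184/4979491] → run E
t=17: vr[A=1024/335 B=768/205] → run A
t=18: vr[A=2048/335 B=768/205] → run B
t=19: vr[A=2048/335] → run A
t=20: vr[A=3072/335] → run A
t=21: vr[A=4096/335] → run A
t=22: (idle)
t=23: (idle)
t=24: (idle)
t=25: (idle)
t=26: (idle)
t=27: (idle)
t=28: (idle)

completion order = D, G, F, E, B, A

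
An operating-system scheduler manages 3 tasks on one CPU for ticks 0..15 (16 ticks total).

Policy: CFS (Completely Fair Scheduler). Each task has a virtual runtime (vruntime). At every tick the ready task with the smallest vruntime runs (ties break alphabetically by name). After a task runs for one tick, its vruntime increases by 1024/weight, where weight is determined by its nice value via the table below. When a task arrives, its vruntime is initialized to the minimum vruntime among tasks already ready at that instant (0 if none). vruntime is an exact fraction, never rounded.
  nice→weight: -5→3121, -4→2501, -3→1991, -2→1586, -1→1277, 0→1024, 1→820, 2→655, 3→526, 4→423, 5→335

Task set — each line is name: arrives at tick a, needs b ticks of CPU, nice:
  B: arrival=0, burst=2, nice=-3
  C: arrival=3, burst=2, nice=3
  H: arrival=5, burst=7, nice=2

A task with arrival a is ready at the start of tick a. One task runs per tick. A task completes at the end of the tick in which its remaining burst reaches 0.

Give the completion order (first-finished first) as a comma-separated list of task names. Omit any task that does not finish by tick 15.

t=0: vr[B=0] → run B
t=1: vr[B=1024/1991] → run B
t=2: (idle)
t=3: vr[C=0] → run C
t=4: vr[C=512/263] → run C
t=5: vr[H=0] → run H
t=6: vr[H=1024/655] → run H
t=7: vr[H=2048/655] → run H
t=8: vr[H=3072/655] → run H
t=9: vr[H=4096/655] → run H
t=10: vr[H=1024/131] → run H
t=11: vr[H=6144/655] → run H
t=12: (idle)
t=13: (idle)
t=14: (idle)
t=15: (idle)

completion order = B, C, H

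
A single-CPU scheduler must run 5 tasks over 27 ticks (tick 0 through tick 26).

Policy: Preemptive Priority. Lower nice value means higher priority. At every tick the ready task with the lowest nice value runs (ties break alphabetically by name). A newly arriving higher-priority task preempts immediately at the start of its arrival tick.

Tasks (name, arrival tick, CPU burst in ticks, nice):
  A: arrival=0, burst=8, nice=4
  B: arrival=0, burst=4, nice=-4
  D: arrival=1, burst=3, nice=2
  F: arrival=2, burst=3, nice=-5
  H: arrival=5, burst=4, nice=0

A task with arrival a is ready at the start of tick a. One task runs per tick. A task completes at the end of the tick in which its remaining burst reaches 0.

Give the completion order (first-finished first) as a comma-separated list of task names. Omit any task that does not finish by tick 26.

completion order = F, B, H, D, A

t=0: ready={A,B} → run B
t=1: ready={A,B,D} → run B
t=2: ready={A,B,D,F} → run F
t=3: ready={A,B,D,F} → run F
t=4: ready={A,B,D,F} → run F
t=5: ready={A,B,D,H} → run B
t=6: ready={A,B,D,H} → run B
t=7: ready={A,D,H} → run H
t=8: ready={A,D,H} → run H
t=9: ready={A,D,H} → run H
t=10: ready={A,D,H} → run H
t=11: ready={A,D} → run D
t=12: ready={A,D} → run D
t=13: ready={A,D} → run D
t=14: ready={A} → run A
t=15: ready={A} → run A
t=16: ready={A} → run A
t=17: ready={A} → run A
t=18: ready={A} → run A
t=19: ready={A} → run A
t=20: ready={A} → run A
t=21: ready={A} → run A
t=22: (idle)
t=23: (idle)
t=24: (idle)
t=25: (idle)
t=26: (idle)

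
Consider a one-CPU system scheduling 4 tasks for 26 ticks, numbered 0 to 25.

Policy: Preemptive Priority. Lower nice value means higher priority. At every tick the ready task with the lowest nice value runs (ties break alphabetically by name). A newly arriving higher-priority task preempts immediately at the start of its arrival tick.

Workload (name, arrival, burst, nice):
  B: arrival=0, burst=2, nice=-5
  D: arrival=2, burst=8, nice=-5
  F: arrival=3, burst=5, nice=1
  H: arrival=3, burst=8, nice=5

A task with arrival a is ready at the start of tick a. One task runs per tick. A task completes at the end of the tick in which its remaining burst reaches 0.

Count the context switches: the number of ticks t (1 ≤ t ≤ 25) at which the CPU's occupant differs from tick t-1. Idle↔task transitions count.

context switches = 4

t=0: ready={B} → run B
t=1: ready={B} → run B
t=2: ready={D} → run D
t=3: ready={D,F,H} → run D
t=4: ready={D,F,H} → run D
t=5: ready={D,F,H} → run D
t=6: ready={D,F,H} → run D
t=7: ready={D,F,H} → run D
t=8: ready={D,F,H} → run D
t=9: ready={D,F,H} → run D
t=10: ready={F,H} → run F
t=11: ready={F,H} → run F
t=12: ready={F,H} → run F
t=13: ready={F,H} → run F
t=14: ready={F,H} → run F
t=15: ready={H} → run H
t=16: ready={H} → run H
t=17: ready={H} → run H
t=18: ready={H} → run H
t=19: ready={H} → run H
t=20: ready={H} → run H
t=21: ready={H} → run H
t=22: ready={H} → run H
t=23: (idle)
t=24: (idle)
t=25: (idle)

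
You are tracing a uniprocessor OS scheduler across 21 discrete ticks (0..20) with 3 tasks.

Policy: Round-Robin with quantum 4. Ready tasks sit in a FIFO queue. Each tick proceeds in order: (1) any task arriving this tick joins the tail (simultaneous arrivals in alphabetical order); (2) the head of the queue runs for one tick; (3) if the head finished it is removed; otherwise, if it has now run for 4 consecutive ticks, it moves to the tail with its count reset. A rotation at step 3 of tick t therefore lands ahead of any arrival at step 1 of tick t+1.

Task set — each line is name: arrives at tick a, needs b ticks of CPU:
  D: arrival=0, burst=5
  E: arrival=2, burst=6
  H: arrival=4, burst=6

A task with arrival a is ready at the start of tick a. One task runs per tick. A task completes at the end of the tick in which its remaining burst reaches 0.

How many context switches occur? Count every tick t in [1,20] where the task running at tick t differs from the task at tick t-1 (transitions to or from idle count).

t=0: queue=[D] q_used=0 → run D
t=1: queue=[D] q_used=1 → run D
t=2: queue=[D,E] q_used=2 → run D
t=3: queue=[D,E] q_used=3 → run D
t=4: queue=[E,D,H] q_used=0 → run E
t=5: queue=[E,D,H] q_used=1 → run E
t=6: queue=[E,D,H] q_used=2 → run E
t=7: queue=[E,D,H] q_used=3 → run E
t=8: queue=[D,H,E] q_used=0 → run D
t=9: queue=[H,E] q_used=0 → run H
t=10: queue=[H,E] q_used=1 → run H
t=11: queue=[H,E] q_used=2 → run H
t=12: queue=[H,E] q_used=3 → run H
t=13: queue=[E,H] q_used=0 → run E
t=14: queue=[E,H] q_used=1 → run E
t=15: queue=[H] q_used=0 → run H
t=16: queue=[H] q_used=1 → run H
t=17: (idle)
t=18: (idle)
t=19: (idle)
t=20: (idle)

context switches = 6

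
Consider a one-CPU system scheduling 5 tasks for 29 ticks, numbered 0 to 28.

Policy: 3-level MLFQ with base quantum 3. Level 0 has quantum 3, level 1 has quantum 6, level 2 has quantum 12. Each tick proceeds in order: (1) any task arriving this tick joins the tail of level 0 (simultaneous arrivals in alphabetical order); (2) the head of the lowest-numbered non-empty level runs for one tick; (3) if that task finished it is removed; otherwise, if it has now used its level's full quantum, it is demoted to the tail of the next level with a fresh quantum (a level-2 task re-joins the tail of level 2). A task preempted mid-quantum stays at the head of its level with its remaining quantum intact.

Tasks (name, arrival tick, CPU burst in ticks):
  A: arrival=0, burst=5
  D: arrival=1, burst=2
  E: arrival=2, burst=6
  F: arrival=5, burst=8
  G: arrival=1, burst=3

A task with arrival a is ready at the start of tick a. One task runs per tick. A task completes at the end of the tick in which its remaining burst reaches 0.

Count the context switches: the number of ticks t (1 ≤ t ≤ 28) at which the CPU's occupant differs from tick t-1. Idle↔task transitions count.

t=0: L0/L1/L2 = A/-/- → run A
t=1: L0/L1/L2 = ADG/-/- → run A
t=2: L0/L1/L2 = ADGE/-/- → run A
t=3: L0/L1/L2 = DGE/A/- → run D
t=4: L0/L1/L2 = DGE/A/- → run D
t=5: L0/L1/L2 = GEF/A/- → run G
t=6: L0/L1/L2 = GEF/A/- → run G
t=7: L0/L1/L2 = GEF/A/- → run G
t=8: L0/L1/L2 = EF/A/- → run E
t=9: L0/L1/L2 = EF/A/- → run E
t=10: L0/L1/L2 = EF/A/- → run E
t=11: L0/L1/L2 = F/AE/- → run F
t=12: L0/L1/L2 = F/AE/- → run F
t=13: L0/L1/L2 = F/AE/- → run F
t=14: L0/L1/L2 = -/AEF/- → run A
t=15: L0/L1/L2 = -/AEF/- → run A
t=16: L0/L1/L2 = -/EF/- → run E
t=17: L0/L1/L2 = -/EF/- → run E
t=18: L0/L1/L2 = -/EF/- → run E
t=19: L0/L1/L2 = -/F/- → run F
t=20: L0/L1/L2 = -/F/- → run F
t=21: L0/L1/L2 = -/F/- → run F
t=22: L0/L1/L2 = -/F/- → run F
t=23: L0/L1/L2 = -/F/- → run F
t=24: (idle)
t=25: (idle)
t=26: (idle)
t=27: (idle)
t=28: (idle)

context switches = 8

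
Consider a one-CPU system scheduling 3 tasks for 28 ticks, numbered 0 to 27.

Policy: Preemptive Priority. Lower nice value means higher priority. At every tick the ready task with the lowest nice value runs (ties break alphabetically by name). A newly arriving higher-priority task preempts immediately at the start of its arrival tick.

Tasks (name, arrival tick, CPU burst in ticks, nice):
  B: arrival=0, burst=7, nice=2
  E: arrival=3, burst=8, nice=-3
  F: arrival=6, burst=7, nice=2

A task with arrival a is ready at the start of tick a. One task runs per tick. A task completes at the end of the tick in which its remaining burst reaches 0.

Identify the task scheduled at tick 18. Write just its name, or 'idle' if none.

running at tick 18 = F

t=0: ready={B} → run B
t=1: ready={B} → run B
t=2: ready={B} → run B
t=3: ready={B,E} → run E
t=4: ready={B,E} → run E
t=5: ready={B,E} → run E
t=6: ready={B,E,F} → run E
t=7: ready={B,E,F} → run E
t=8: ready={B,E,F} → run E
t=9: ready={B,E,F} → run E
t=10: ready={B,E,F} → run E
t=11: ready={B,F} → run B
t=12: ready={B,F} → run B
t=13: ready={B,F} → run B
t=14: ready={B,F} → run B
t=15: ready={F} → run F
t=16: ready={F} → run F
t=17: ready={F} → run F
t=18: ready={F} → run F
t=19: ready={F} → run F
t=20: ready={F} → run F
t=21: ready={F} → run F
t=22: (idle)
t=23: (idle)
t=24: (idle)
t=25: (idle)
t=26: (idle)
t=27: (idle)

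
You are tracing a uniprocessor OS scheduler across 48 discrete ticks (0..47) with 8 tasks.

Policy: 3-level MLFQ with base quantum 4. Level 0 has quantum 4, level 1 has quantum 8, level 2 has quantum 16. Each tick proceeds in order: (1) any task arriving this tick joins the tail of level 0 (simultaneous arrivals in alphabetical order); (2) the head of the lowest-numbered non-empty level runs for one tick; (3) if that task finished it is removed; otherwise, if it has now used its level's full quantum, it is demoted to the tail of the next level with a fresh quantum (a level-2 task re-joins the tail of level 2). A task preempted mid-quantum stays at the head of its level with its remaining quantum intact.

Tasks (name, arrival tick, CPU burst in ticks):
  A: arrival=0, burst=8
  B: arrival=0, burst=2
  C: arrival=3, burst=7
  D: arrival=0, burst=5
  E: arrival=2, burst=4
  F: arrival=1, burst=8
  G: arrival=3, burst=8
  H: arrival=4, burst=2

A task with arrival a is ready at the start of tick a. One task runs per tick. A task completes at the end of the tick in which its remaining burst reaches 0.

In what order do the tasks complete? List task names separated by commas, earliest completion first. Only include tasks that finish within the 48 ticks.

t=0: L0/L1/L2 = ABD/-/- → run A
t=1: L0/L1/L2 = ABDF/-/- → run A
t=2: L0/L1/L2 = ABDFE/-/- → run A
t=3: L0/L1/L2 = ABDFECG/-/- → run A
t=4: L0/L1/L2 = BDFECGH/A/- → run B
t=5: L0/L1/L2 = BDFECGH/A/- → run B
t=6: L0/L1/L2 = DFECGH/A/- → run D
t=7: L0/L1/L2 = DFECGH/A/- → run D
t=8: L0/L1/L2 = DFECGH/A/- → run D
t=9: L0/L1/L2 = DFECGH/A/- → run D
t=10: L0/L1/L2 = FECGH/AD/- → run F
t=11: L0/L1/L2 = FECGH/AD/- → run F
t=12: L0/L1/L2 = FECGH/AD/- → run F
t=13: L0/L1/L2 = FECGH/AD/- → run F
t=14: L0/L1/L2 = ECGH/ADF/- → run E
t=15: L0/L1/L2 = ECGH/ADF/- → run E
t=16: L0/L1/L2 = ECGH/ADF/- → run E
t=17: L0/L1/L2 = ECGH/ADF/- → run E
t=18: L0/L1/L2 = CGH/ADF/- → run C
t=19: L0/L1/L2 = CGH/ADF/- → run C
t=20: L0/L1/L2 = CGH/ADF/- → run C
t=21: L0/L1/L2 = CGH/ADF/- → run C
t=22: L0/L1/L2 = GH/ADFC/- → run G
t=23: L0/L1/L2 = GH/ADFC/- → run G
t=24: L0/L1/L2 = GH/ADFC/- → run G
t=25: L0/L1/L2 = GH/ADFC/- → run G
t=26: L0/L1/L2 = H/ADFCG/- → run H
t=27: L0/L1/L2 = H/ADFCG/- → run H
t=28: L0/L1/L2 = -/ADFCG/- → run A
t=29: L0/L1/L2 = -/ADFCG/- → run A
t=30: L0/L1/L2 = -/ADFCG/- → run A
t=31: L0/L1/L2 = -/ADFCG/- → run A
t=32: L0/L1/L2 = -/DFCG/- → run D
t=33: L0/L1/L2 = -/FCG/- → run F
t=34: L0/L1/L2 = -/FCG/- → run F
t=35: L0/L1/L2 = -/FCG/- → run F
t=36: L0/L1/L2 = -/FCG/- → run F
t=37: L0/L1/L2 = -/CG/- → run C
t=38: L0/L1/L2 = -/CG/- → run C
t=39: L0/L1/L2 = -/CG/- → run C
t=40: L0/L1/L2 = -/G/- → run G
t=41: L0/L1/L2 = -/G/- → run G
t=42: L0/L1/L2 = -/G/- → run G
t=43: L0/L1/L2 = -/G/- → run G
t=44: (idle)
t=45: (idle)
t=46: (idle)
t=47: (idle)

completion order = B, E, H, A, D, F, C, G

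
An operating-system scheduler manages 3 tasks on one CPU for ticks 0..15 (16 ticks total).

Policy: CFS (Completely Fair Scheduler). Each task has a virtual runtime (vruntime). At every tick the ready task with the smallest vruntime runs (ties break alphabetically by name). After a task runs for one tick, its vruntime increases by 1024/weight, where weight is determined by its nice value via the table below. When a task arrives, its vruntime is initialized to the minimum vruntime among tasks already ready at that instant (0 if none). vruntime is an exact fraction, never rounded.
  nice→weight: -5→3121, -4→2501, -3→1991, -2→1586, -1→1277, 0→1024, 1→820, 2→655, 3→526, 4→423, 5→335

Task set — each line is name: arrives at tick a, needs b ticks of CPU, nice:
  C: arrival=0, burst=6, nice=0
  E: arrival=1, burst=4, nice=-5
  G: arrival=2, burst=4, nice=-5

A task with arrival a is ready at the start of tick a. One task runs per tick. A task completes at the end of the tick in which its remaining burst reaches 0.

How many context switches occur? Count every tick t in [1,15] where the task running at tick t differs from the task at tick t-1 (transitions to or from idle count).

context switches = 10

t=0: vr[C=0] → run C
t=1: vr[C=1 E=1] → run C
t=2: vr[C=2 E=1 G=1] → run E
t=3: vr[C=2 E=4145/3121 G=1] → run G
t=4: vr[C=2 E=4145/3121 G=4145/3121] → run E
t=5: vr[C=2 E=5169/3121 G=4145/3121] → run G
t=6: vr[C=2 E=5169/3121 G=5169/3121] → run E
t=7: vr[C=2 E=6193/3121 G=5169/3121] → run G
t=8: vr[C=2 E=6193/3121 G=6193/3121] → run E
t=9: vr[C=2 G=6193/3121] → run G
t=10: vr[C=2] → run C
t=11: vr[C=3] → run C
t=12: vr[C=4] → run C
t=13: vr[C=5] → run C
t=14: (idle)
t=15: (idle)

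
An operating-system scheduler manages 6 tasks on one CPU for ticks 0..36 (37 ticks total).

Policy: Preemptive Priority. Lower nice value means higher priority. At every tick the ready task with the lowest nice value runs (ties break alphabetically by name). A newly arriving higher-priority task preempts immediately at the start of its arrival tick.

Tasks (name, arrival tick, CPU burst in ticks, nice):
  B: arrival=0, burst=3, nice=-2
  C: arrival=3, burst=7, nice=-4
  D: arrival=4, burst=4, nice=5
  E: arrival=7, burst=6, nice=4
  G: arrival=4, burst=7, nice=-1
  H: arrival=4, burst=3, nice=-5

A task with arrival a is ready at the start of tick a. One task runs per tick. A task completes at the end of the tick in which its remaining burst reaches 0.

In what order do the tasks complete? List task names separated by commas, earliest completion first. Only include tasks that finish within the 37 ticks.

completion order = B, H, C, G, E, D

t=0: ready={B} → run B
t=1: ready={B} → run B
t=2: ready={B} → run B
t=3: ready={C} → run C
t=4: ready={C,D,G,H} → run H
t=5: ready={C,D,G,H} → run H
t=6: ready={C,D,G,H} → run H
t=7: ready={C,D,E,G} → run C
t=8: ready={C,D,E,G} → run C
t=9: ready={C,D,E,G} → run C
t=10: ready={C,D,E,G} → run C
t=11: ready={C,D,E,G} → run C
t=12: ready={C,D,E,G} → run C
t=13: ready={D,E,G} → run G
t=14: ready={D,E,G} → run G
t=15: ready={D,E,G} → run G
t=16: ready={D,E,G} → run G
t=17: ready={D,E,G} → run G
t=18: ready={D,E,G} → run G
t=19: ready={D,E,G} → run G
t=20: ready={D,E} → run E
t=21: ready={D,E} → run E
t=22: ready={D,E} → run E
t=23: ready={D,E} → run E
t=24: ready={D,E} → run E
t=25: ready={D,E} → run E
t=26: ready={D} → run D
t=27: ready={D} → run D
t=28: ready={D} → run D
t=29: ready={D} → run D
t=30: (idle)
t=31: (idle)
t=32: (idle)
t=33: (idle)
t=34: (idle)
t=35: (idle)
t=36: (idle)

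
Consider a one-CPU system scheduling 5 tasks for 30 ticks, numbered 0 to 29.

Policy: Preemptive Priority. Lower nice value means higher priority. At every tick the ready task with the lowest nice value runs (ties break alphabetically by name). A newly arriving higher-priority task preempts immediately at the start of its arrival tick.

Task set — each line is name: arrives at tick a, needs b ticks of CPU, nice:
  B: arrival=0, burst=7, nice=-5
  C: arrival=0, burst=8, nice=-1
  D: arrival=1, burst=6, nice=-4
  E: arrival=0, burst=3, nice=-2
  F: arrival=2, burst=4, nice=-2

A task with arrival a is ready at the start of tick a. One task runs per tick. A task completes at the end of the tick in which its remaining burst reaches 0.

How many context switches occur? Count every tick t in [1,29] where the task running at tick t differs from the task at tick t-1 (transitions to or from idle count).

context switches = 5

t=0: ready={B,C,E} → run B
t=1: ready={B,C,D,E} → run B
t=2: ready={B,C,D,E,F} → run B
t=3: ready={B,C,D,E,F} → run B
t=4: ready={B,C,D,E,F} → run B
t=5: ready={B,C,D,E,F} → run B
t=6: ready={B,C,D,E,F} → run B
t=7: ready={C,D,E,F} → run D
t=8: ready={C,D,E,F} → run D
t=9: ready={C,D,E,F} → run D
t=10: ready={C,D,E,F} → run D
t=11: ready={C,D,E,F} → run D
t=12: ready={C,D,E,F} → run D
t=13: ready={C,E,F} → run E
t=14: ready={C,E,F} → run E
t=15: ready={C,E,F} → run E
t=16: ready={C,F} → run F
t=17: ready={C,F} → run F
t=18: ready={C,F} → run F
t=19: ready={C,F} → run F
t=20: ready={C} → run C
t=21: ready={C} → run C
t=22: ready={C} → run C
t=23: ready={C} → run C
t=24: ready={C} → run C
t=25: ready={C} → run C
t=26: ready={C} → run C
t=27: ready={C} → run C
t=28: (idle)
t=29: (idle)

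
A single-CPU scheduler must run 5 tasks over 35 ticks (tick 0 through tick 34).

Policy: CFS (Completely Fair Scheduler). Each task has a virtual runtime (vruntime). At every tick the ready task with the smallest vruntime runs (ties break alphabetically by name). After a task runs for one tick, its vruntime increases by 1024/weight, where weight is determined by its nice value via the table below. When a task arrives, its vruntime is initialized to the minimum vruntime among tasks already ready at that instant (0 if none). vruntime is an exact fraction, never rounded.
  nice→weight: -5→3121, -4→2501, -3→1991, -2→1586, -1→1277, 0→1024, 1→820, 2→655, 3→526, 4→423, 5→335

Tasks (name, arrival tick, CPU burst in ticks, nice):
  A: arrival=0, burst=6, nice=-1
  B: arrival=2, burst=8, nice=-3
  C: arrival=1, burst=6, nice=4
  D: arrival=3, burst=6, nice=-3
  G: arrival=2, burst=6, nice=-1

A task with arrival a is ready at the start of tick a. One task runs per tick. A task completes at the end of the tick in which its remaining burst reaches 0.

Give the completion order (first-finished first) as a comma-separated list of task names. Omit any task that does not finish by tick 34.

t=0: vr[A=0] → run A
t=1: vr[A=1024/1277 C=1024/1277] → run A
t=2: vr[A=2048/1277 B=1024/1277 C=1024/1277 G=1024/1277] → run B
t=3: vr[A=2048/1277 B=3346432/2542507 C=1024/1277 D=1024/1277 G=1024/1277] → run C
t=4: vr[A=2048/1277 B=3346432/2542507 C=1740800/540171 D=1024/1277 G=1024/1277] → run D
t=5: vr[A=2048/1277 B=3346432/2542507 C=1740800/540171 D=3346432/2542507 G=1024/1277] → run G
t=6: vr[A=2048/1277 B=3346432/2542507 C=1740800/540171 D=3346432/2542507 G=2048/1277] → run B
t=7: vr[A=2048/1277 B=4654080/2542507 C=1740800/540171 D=3346432/2542507 G=2048/1277] → run D
t=8: vr[A=2048/1277 B=4654080/2542507 C=1740800/540171 D=4654080/2542507 G=2048/1277] → run A
t=9: vr[A=3072/1277 B=4654080/2542507 C=1740800/540171 D=4654080/2542507 G=2048/1277] → run G
t=10: vr[A=3072/1277 B=4654080/2542507 C=1740800/540171 D=4654080/2542507 G=3072/1277] → run B
t=11: vr[A=3072/1277 B=5961728/2542507 C=1740800/540171 D=4654080/2542507 G=3072/1277] → run D
t=12: vr[A=3072/1277 B=5961728/2542507 C=1740800/540171 D=5961728/2542507 G=3072/1277] → run B
t=13: vr[A=3072/1277 B=7269376/2542507 C=1740800/540171 D=5961728/2542507 G=3072/1277] → run D
t=14: vr[A=3072/1277 B=7269376/2542507 C=1740800/540171 D=7269376/2542507 G=3072/1277] → run A
t=15: vr[A=4096/1277 B=7269376/2542507 C=1740800/540171 D=7269376/2542507 G=3072/1277] → run G
t=16: vr[A=4096/1277 B=7269376/2542507 C=1740800/540171 D=7269376/2542507 G=4096/1277] → run B
t=17: vr[A=4096/1277 B=8577024/2542507 C=1740800/540171 D=7269376/2542507 G=4096/1277] → run D
t=18: vr[A=4096/1277 B=8577024/2542507 C=1740800/540171 D=8577024/2542507 G=4096/1277] → run A
t=19: vr[A=5120/1277 B=8577024/2542507 C=1740800/540171 D=8577024/2542507 G=4096/1277] → run G
t=20: vr[A=5120/1277 B=8577024/2542507 C=1740800/540171 D=8577024/2542507 G=5120/1277] → run C
t=21: vr[A=5120/1277 B=8577024/2542507 C=3048448/540171 D=8577024/2542507 G=5120/1277] → run B
t=22: vr[A=5120/1277 B=9884672/2542507 C=3048448/540171 D=8577024/2542507 G=5120/1277] → run D
t=23: vr[A=5120/1277 B=9884672/2542507 C=3048448/540171 G=5120/1277] → run B
t=24: vr[A=5120/1277 B=11192320/2542507 C=3048448/540171 G=5120/1277] → run A
t=25: vr[B=11192320/2542507 C=3048448/540171 G=5120/1277] → run G
t=26: vr[B=11192320/2542507 C=3048448/540171 G=6144/1277] → run B
t=27: vr[C=3048448/540171 G=6144/1277] → run G
t=28: vr[C=3048448/540171] → run C
t=29: vr[C=1452032/180057] → run C
t=30: vr[C=5663744/540171] → run C
t=31: vr[C=6971392/540171] → run C
t=32: (idle)
t=33: (idle)
t=34: (idle)

completion order = D, A, B, G, C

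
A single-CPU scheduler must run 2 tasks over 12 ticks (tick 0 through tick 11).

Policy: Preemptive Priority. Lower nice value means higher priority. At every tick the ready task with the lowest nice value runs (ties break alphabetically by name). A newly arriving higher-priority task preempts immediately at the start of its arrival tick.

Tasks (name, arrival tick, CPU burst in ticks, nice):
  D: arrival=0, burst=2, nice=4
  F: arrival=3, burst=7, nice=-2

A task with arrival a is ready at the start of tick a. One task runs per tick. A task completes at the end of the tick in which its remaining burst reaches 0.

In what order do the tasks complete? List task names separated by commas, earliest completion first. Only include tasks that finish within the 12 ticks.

completion order = D, F

t=0: ready={D} → run D
t=1: ready={D} → run D
t=2: (idle)
t=3: ready={F} → run F
t=4: ready={F} → run F
t=5: ready={F} → run F
t=6: ready={F} → run F
t=7: ready={F} → run F
t=8: ready={F} → run F
t=9: ready={F} → run F
t=10: (idle)
t=11: (idle)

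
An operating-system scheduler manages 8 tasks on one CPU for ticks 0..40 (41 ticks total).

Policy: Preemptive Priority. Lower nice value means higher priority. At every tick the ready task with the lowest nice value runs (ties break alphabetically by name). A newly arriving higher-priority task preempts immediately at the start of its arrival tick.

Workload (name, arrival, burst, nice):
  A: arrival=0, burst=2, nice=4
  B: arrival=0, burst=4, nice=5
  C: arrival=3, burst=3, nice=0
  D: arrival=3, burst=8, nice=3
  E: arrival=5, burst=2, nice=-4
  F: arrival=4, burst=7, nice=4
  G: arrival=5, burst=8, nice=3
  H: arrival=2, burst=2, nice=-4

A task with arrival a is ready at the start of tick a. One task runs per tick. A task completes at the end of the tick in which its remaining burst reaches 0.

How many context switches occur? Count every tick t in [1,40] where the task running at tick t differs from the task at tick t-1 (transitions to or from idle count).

t=0: ready={A,B} → run A
t=1: ready={A,B} → run A
t=2: ready={B,H} → run H
t=3: ready={B,C,D,H} → run H
t=4: ready={B,C,D,F} → run C
t=5: ready={B,C,D,E,F,G} → run E
t=6: ready={B,C,D,E,F,G} → run E
t=7: ready={B,C,D,F,G} → run C
t=8: ready={B,C,D,F,G} → run C
t=9: ready={B,D,F,G} → run D
t=10: ready={B,D,F,G} → run D
t=11: ready={B,D,F,G} → run D
t=12: ready={B,D,F,G} → run D
t=13: ready={B,D,F,G} → run D
t=14: ready={B,D,F,G} → run D
t=15: ready={B,D,F,G} → run D
t=16: ready={B,D,F,G} → run D
t=17: ready={B,F,G} → run G
t=18: ready={B,F,G} → run G
t=19: ready={B,F,G} → run G
t=20: ready={B,F,G} → run G
t=21: ready={B,F,G} → run G
t=22: ready={B,F,G} → run G
t=23: ready={B,F,G} → run G
t=24: ready={B,F,G} → run G
t=25: ready={B,F} → run F
t=26: ready={B,F} → run F
t=27: ready={B,F} → run F
t=28: ready={B,F} → run F
t=29: ready={B,F} → run F
t=30: ready={B,F} → run F
t=31: ready={B,F} → run F
t=32: ready={B} → run B
t=33: ready={B} → run B
t=34: ready={B} → run B
t=35: ready={B} → run B
t=36: (idle)
t=37: (idle)
t=38: (idle)
t=39: (idle)
t=40: (idle)

context switches = 9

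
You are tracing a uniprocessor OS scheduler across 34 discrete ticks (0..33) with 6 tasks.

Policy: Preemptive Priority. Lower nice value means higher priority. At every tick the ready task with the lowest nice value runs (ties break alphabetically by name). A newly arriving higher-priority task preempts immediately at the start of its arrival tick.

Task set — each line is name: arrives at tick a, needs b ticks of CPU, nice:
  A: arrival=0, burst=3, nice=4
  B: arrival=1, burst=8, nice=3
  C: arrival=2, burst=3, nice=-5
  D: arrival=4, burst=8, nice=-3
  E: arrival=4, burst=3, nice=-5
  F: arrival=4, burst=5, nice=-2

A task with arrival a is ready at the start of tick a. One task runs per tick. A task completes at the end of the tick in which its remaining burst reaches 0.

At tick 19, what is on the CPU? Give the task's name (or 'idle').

t=0: ready={A} → run A
t=1: ready={A,B} → run B
t=2: ready={A,B,C} → run C
t=3: ready={A,B,C} → run C
t=4: ready={A,B,C,D,E,F} → run C
t=5: ready={A,B,D,E,F} → run E
t=6: ready={A,B,D,E,F} → run E
t=7: ready={A,B,D,E,F} → run E
t=8: ready={A,B,D,F} → run D
t=9: ready={A,B,D,F} → run D
t=10: ready={A,B,D,F} → run D
t=11: ready={A,B,D,F} → run D
t=12: ready={A,B,D,F} → run D
t=13: ready={A,B,D,F} → run D
t=14: ready={A,B,D,F} → run D
t=15: ready={A,B,D,F} → run D
t=16: ready={A,B,F} → run F
t=17: ready={A,B,F} → run F
t=18: ready={A,B,F} → run F
t=19: ready={A,B,F} → run F
t=20: ready={A,B,F} → run F
t=21: ready={A,B} → run B
t=22: ready={A,B} → run B
t=23: ready={A,B} → run B
t=24: ready={A,B} → run B
t=25: ready={A,B} → run B
t=26: ready={A,B} → run B
t=27: ready={A,B} → run B
t=28: ready={A} → run A
t=29: ready={A} → run A
t=30: (idle)
t=31: (idle)
t=32: (idle)
t=33: (idle)

running at tick 19 = F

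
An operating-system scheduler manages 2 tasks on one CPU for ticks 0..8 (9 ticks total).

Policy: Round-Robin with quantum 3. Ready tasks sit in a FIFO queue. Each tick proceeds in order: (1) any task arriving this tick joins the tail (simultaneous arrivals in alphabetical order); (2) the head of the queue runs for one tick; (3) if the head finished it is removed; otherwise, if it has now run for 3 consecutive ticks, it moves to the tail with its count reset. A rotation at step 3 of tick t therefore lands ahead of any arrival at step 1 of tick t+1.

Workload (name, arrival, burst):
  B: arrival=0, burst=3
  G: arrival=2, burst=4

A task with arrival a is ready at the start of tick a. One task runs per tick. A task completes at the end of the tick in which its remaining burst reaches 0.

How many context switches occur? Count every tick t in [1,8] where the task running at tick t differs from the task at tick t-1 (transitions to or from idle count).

context switches = 2

t=0: queue=[B] q_used=0 → run B
t=1: queue=[B] q_used=1 → run B
t=2: queue=[B,G] q_used=2 → run B
t=3: queue=[G] q_used=0 → run G
t=4: queue=[G] q_used=1 → run G
t=5: queue=[G] q_used=2 → run G
t=6: queue=[G] q_used=0 → run G
t=7: (idle)
t=8: (idle)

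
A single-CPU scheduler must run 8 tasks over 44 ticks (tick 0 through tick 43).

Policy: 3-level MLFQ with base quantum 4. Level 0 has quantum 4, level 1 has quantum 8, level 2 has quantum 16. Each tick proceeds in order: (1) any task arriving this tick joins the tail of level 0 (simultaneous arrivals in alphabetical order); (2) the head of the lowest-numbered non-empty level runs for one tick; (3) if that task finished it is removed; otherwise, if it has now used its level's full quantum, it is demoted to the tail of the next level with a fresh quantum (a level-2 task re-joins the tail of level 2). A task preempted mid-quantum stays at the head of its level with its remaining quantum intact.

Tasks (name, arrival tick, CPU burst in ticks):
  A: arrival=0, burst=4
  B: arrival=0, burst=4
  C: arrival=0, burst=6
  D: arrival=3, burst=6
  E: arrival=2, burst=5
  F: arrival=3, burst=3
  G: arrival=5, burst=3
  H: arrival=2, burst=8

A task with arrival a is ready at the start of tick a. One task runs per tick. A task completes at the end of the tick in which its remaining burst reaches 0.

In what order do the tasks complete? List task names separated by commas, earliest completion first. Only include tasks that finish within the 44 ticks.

t=0: L0/L1/L2 = ABC/-/- → run A
t=1: L0/L1/L2 = ABC/-/- → run A
t=2: L0/L1/L2 = ABCEH/-/- → run A
t=3: L0/L1/L2 = ABCEHDF/-/- → run A
t=4: L0/L1/L2 = BCEHDF/-/- → run B
t=5: L0/L1/L2 = BCEHDFG/-/- → run B
t=6: L0/L1/L2 = BCEHDFG/-/- → run B
t=7: L0/L1/L2 = BCEHDFG/-/- → run B
t=8: L0/L1/L2 = CEHDFG/-/- → run C
t=9: L0/L1/L2 = CEHDFG/-/- → run C
t=10: L0/L1/L2 = CEHDFG/-/- → run C
t=11: L0/L1/L2 = CEHDFG/-/- → run C
t=12: L0/L1/L2 = EHDFG/C/- → run E
t=13: L0/L1/L2 = EHDFG/C/- → run E
t=14: L0/L1/L2 = EHDFG/C/- → run E
t=15: L0/L1/L2 = EHDFG/C/- → run E
t=16: L0/L1/L2 = HDFG/CE/- → run H
t=17: L0/L1/L2 = HDFG/CE/- → run H
t=18: L0/L1/L2 = HDFG/CE/- → run H
t=19: L0/L1/L2 = HDFG/CE/- → run H
t=20: L0/L1/L2 = DFG/CEH/- → run D
t=21: L0/L1/L2 = DFG/CEH/- → run D
t=22: L0/L1/L2 = DFG/CEH/- → run D
t=23: L0/L1/L2 = DFG/CEH/- → run D
t=24: L0/L1/L2 = FG/CEHD/- → run F
t=25: L0/L1/L2 = FG/CEHD/- → run F
t=26: L0/L1/L2 = FG/CEHD/- → run F
t=27: L0/L1/L2 = G/CEHD/- → run G
t=28: L0/L1/L2 = G/CEHD/- → run G
t=29: L0/L1/L2 = G/CEHD/- → run G
t=30: L0/L1/L2 = -/CEHD/- → run C
t=31: L0/L1/L2 = -/CEHD/- → run C
t=32: L0/L1/L2 = -/EHD/- → run E
t=33: L0/L1/L2 = -/HD/- → run H
t=34: L0/L1/L2 = -/HD/- → run H
t=35: L0/L1/L2 = -/HD/- → run H
t=36: L0/L1/L2 = -/HD/- → run H
t=37: L0/L1/L2 = -/D/- → run D
t=38: L0/L1/L2 = -/D/- → run D
t=39: (idle)
t=40: (idle)
t=41: (idle)
t=42: (idle)
t=43: (idle)

completion order = A, B, F, G, C, E, H, D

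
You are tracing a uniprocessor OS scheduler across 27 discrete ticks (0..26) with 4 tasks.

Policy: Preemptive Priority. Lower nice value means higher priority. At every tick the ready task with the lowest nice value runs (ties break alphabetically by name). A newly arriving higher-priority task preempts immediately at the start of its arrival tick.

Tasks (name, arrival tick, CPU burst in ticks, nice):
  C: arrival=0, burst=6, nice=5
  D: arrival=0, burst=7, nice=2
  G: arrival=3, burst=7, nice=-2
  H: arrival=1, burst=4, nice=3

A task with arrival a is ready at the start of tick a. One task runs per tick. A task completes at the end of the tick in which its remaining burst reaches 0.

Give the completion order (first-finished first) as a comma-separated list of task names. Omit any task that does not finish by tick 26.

completion order = G, D, H, C

t=0: ready={C,D} → run D
t=1: ready={C,D,H} → run D
t=2: ready={C,D,H} → run D
t=3: ready={C,D,G,H} → run G
t=4: ready={C,D,G,H} → run G
t=5: ready={C,D,G,H} → run G
t=6: ready={C,D,G,H} → run G
t=7: ready={C,D,G,H} → run G
t=8: ready={C,D,G,H} → run G
t=9: ready={C,D,G,H} → run G
t=10: ready={C,D,H} → run D
t=11: ready={C,D,H} → run D
t=12: ready={C,D,H} → run D
t=13: ready={C,D,H} → run D
t=14: ready={C,H} → run H
t=15: ready={C,H} → run H
t=16: ready={C,H} → run H
t=17: ready={C,H} → run H
t=18: ready={C} → run C
t=19: ready={C} → run C
t=20: ready={C} → run C
t=21: ready={C} → run C
t=22: ready={C} → run C
t=23: ready={C} → run C
t=24: (idle)
t=25: (idle)
t=26: (idle)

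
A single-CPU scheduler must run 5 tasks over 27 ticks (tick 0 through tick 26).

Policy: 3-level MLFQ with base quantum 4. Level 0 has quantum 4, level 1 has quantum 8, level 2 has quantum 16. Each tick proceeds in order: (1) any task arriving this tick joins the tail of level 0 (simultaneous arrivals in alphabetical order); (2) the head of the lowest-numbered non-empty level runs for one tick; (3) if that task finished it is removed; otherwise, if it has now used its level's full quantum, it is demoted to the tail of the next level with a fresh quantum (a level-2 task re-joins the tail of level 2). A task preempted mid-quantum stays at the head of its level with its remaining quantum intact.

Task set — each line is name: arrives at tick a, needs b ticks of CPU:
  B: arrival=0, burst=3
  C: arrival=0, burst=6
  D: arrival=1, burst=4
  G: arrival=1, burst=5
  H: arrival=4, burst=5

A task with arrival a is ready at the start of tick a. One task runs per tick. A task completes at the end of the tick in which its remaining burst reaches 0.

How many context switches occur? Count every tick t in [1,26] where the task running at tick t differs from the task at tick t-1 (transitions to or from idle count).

context switches = 8

t=0: L0/L1/L2 = BC/-/- → run B
t=1: L0/L1/L2 = BCDG/-/- → run B
t=2: L0/L1/L2 = BCDG/-/- → run B
t=3: L0/L1/L2 = CDG/-/- → run C
t=4: L0/L1/L2 = CDGH/-/- → run C
t=5: L0/L1/L2 = CDGH/-/- → run C
t=6: L0/L1/L2 = CDGH/-/- → run C
t=7: L0/L1/L2 = DGH/C/- → run D
t=8: L0/L1/L2 = DGH/C/- → run D
t=9: L0/L1/L2 = DGH/C/- → run D
t=10: L0/L1/L2 = DGH/C/- → run D
t=11: L0/L1/L2 = GH/C/- → run G
t=12: L0/L1/L2 = GH/C/- → run G
t=13: L0/L1/L2 = GH/C/- → run G
t=14: L0/L1/L2 = GH/C/- → run G
t=15: L0/L1/L2 = H/CG/- → run H
t=16: L0/L1/L2 = H/CG/- → run H
t=17: L0/L1/L2 = H/CG/- → run H
t=18: L0/L1/L2 = H/CG/- → run H
t=19: L0/L1/L2 = -/CGH/- → run C
t=20: L0/L1/L2 = -/CGH/- → run C
t=21: L0/L1/L2 = -/GH/- → run G
t=22: L0/L1/L2 = -/H/- → run H
t=23: (idle)
t=24: (idle)
t=25: (idle)
t=26: (idle)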